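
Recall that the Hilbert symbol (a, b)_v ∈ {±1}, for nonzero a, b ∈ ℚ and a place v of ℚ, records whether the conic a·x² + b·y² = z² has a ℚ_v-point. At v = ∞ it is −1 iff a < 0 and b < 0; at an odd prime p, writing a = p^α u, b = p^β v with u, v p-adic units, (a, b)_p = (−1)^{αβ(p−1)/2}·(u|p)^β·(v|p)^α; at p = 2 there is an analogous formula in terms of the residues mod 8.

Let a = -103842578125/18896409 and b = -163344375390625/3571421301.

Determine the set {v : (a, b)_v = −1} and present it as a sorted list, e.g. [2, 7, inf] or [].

(a, b) ≡ (-13, -21) mod (ℚ^×)²; places V = {2, 3, 5, 7, 11, 13, 23, ∞}.
(a,b)_13: α=3, u≡4; β=4, v≡6 (mod 13); (4|13)=+1, (6|13)=-1; sign (−1)^0·+1^4·-1^3 = -1.
(a,b)_2: α=0, β=0; u≡3, v≡3 (mod 8); ε(u)ε(v)=1·1, αω(v)=0·1, βω(u)=0·1; sum ≡ 1  ⇒  -1.
(a,b)_∞: sgn(-13)=−, sgn(-21)=−, so -1.
(a,b)_3: α=-6, u≡2; β=-9, v≡2 (mod 3); (2|3)=-1, (2|3)=-1; sign (−1)^0·-1^-9·-1^-6 = -1.
(a,b)_7: α=-2, u≡2; β=-3, v≡4 (mod 7); (2|7)=+1, (4|7)=+1; sign (−1)^0·+1^-3·+1^-2 = +1.
(a,b)_11: α=2, u≡3; β=4, v≡3 (mod 11); (3|11)=+1, (3|11)=+1; sign (−1)^0·+1^4·+1^2 = +1.
(a,b)_23: α=-2, u≡22; β=-2, v≡12 (mod 23); (22|23)=-1, (12|23)=+1; sign (−1)^0·-1^-2·+1^-2 = +1.
(a,b)_5: α=8, u≡2; β=8, v≡4 (mod 5); (2|5)=-1, (4|5)=+1; sign (−1)^0·-1^8·+1^8 = +1.
(-13, -21 / ℚ) ramifies at {2, 3, 13, ∞}: a division algebra.

[2, 3, 13, inf]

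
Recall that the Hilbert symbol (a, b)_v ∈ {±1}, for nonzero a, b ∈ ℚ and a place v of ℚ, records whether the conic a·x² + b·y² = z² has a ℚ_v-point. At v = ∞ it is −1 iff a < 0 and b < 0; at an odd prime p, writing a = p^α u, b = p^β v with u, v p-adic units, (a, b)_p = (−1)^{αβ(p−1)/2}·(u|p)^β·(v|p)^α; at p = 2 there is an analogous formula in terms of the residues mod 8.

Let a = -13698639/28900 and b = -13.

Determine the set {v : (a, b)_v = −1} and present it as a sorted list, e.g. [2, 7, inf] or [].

[13, 23, 43, inf]

Mod squares: a ≡ -18791, b ≡ -13. Check v ∈ {∞, 2, 3, 5, 13, 17, 19, 23, 43}.
v=23: a=23^1·(≡7), b=23^0·(≡10) mod 23; (7|23)=-1, (10|23)=-1; (−1)^{1·0·11}·(-1)^0·(-1)^1 = -1.
v=∞: -18791 < 0 and -13 < 0  ⇒  (a,b)_∞ = -1.
v=19: a=19^1·(≡12), b=19^0·(≡6) mod 19; (12|19)=-1, (6|19)=+1; (−1)^{1·0·9}·(-1)^0·(+1)^1 = +1.
v=13: a=13^0·(≡7), b=13^1·(≡12) mod 13; (7|13)=-1, (12|13)=+1; (−1)^{0·1·6}·(-1)^1·(+1)^0 = -1.
v=3: a=3^6·(≡1), b=3^0·(≡2) mod 3; (1|3)=+1, (2|3)=-1; (−1)^{6·0·1}·(+1)^0·(-1)^6 = +1.
v=2: v_2(a)=-2, v_2(b)=0; units ≡ 1, 3 (mod 8); ε·ε+αω+βω = 0·1+-2·1+0·0 ≡ 0  ⇒  (a,b)_2 = +1.
v=17: a=17^-2·(≡11), b=17^0·(≡4) mod 17; (11|17)=-1, (4|17)=+1; (−1)^{-2·0·8}·(-1)^0·(+1)^-2 = +1.
v=43: a=43^1·(≡25), b=43^0·(≡30) mod 43; (25|43)=+1, (30|43)=-1; (−1)^{1·0·21}·(+1)^0·(-1)^1 = -1.
v=5: a=5^-2·(≡1), b=5^0·(≡2) mod 5; (1|5)=+1, (2|5)=-1; (−1)^{-2·0·2}·(+1)^0·(-1)^-2 = +1.
Ram(-18791, -13) = {13, 23, 43, ∞}; no ℚ_13-point on the conic.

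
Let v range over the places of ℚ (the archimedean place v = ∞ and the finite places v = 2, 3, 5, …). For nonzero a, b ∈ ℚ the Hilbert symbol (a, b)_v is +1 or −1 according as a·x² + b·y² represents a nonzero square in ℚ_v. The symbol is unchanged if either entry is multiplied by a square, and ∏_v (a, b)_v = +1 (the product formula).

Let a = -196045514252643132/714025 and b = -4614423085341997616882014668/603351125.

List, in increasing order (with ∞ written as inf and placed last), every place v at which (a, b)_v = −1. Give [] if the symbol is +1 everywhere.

Mod squares: a ≡ -7567, b ≡ -128535. Check v ∈ {∞, 2, 3, 5, 7, 11, 13, 19, 23, 41, 47}.
v=11: a=11^4·(≡1), b=11^7·(≡8) mod 11; (1|11)=+1, (8|11)=-1; (−1)^{4·7·5}·(+1)^7·(-1)^4 = +1.
v=7: a=7^1·(≡1), b=7^2·(≡5) mod 7; (1|7)=+1, (5|7)=-1; (−1)^{1·2·3}·(+1)^2·(-1)^1 = -1.
v=19: a=19^2·(≡2), b=19^3·(≡10) mod 19; (2|19)=-1, (10|19)=-1; (−1)^{2·3·9}·(-1)^3·(-1)^2 = -1.
v=13: a=13^-4·(≡12), b=13^-6·(≡3) mod 13; (12|13)=+1, (3|13)=+1; (−1)^{-4·-6·6}·(+1)^-6·(+1)^-4 = +1.
v=3: a=3^6·(≡2), b=3^7·(≡1) mod 3; (2|3)=-1, (1|3)=+1; (−1)^{6·7·1}·(-1)^7·(+1)^6 = -1.
v=41: a=41^2·(≡40), b=41^3·(≡27) mod 41; (40|41)=+1, (27|41)=-1; (−1)^{2·3·20}·(+1)^3·(-1)^2 = +1.
v=∞: -7567 < 0 and -128535 < 0  ⇒  (a,b)_∞ = -1.
v=23: a=23^1·(≡16), b=23^2·(≡2) mod 23; (16|23)=+1, (2|23)=+1; (−1)^{1·2·11}·(+1)^2·(+1)^1 = +1.
v=2: v_2(a)=2, v_2(b)=2; units ≡ 1, 1 (mod 8); ε·ε+αω+βω = 0·0+2·0+2·0 ≡ 0  ⇒  (a,b)_2 = +1.
v=47: a=47^1·(≡37), b=47^2·(≡10) mod 47; (37|47)=+1, (10|47)=-1; (−1)^{1·2·23}·(+1)^2·(-1)^1 = -1.
v=5: a=5^-2·(≡3), b=5^-3·(≡3) mod 5; (3|5)=-1, (3|5)=-1; (−1)^{-2·-3·2}·(-1)^-3·(-1)^-2 = -1.
|Ram(-7567, -128535)| = 6, even; anisotropic at {3, 5, 7, 19, 47, ∞}.

[3, 5, 7, 19, 47, inf]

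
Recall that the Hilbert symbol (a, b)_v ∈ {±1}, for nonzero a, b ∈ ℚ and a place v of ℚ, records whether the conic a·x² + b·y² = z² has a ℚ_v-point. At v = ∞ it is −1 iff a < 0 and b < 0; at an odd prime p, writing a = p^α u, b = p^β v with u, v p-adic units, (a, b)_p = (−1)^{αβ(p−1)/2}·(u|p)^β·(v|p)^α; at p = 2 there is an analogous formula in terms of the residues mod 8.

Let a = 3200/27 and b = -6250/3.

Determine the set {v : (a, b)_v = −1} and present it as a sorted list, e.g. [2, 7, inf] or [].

[2, 3]

Mod squares: a ≡ 6, b ≡ -30. Check v ∈ {∞, 2, 3, 5}.
v=∞: 6 > 0 and -30 < 0  ⇒  (a,b)_∞ = +1.
v=2: v_2(a)=7, v_2(b)=1; units ≡ 3, 1 (mod 8); ε·ε+αω+βω = 1·0+7·0+1·1 ≡ 1  ⇒  (a,b)_2 = -1.
v=5: a=5^2·(≡4), b=5^5·(≡1) mod 5; (4|5)=+1, (1|5)=+1; (−1)^{2·5·2}·(+1)^5·(+1)^2 = +1.
v=3: a=3^-3·(≡2), b=3^-1·(≡2) mod 3; (2|3)=-1, (2|3)=-1; (−1)^{-3·-1·1}·(-1)^-1·(-1)^-3 = -1.
Ram(6, -30) = {2, 3}; no ℚ_2-point on the conic.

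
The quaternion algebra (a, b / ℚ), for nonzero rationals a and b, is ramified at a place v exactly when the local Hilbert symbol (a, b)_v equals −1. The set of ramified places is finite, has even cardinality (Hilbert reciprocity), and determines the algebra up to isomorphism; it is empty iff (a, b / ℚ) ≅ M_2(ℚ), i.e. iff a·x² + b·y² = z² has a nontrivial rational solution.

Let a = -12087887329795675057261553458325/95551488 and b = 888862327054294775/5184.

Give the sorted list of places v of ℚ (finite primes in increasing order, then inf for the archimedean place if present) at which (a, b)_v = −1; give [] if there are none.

[2, 31]

(a, b) ≡ (-4186, 1271) mod (ℚ^×)²; places V = {2, 3, 5, 7, 13, 17, 19, 23, 31, 41, ∞}.
(a,b)_13: α=3, u≡1; β=2, v≡12 (mod 13); (1|13)=+1, (12|13)=+1; sign (−1)^0·+1^2·+1^3 = +1.
(a,b)_5: α=2, u≡4; β=2, v≡4 (mod 5); (4|5)=+1, (4|5)=+1; sign (−1)^0·+1^2·+1^2 = +1.
(a,b)_7: α=7, u≡4; β=4, v≡4 (mod 7); (4|7)=+1, (4|7)=+1; sign (−1)^0·+1^4·+1^7 = +1.
(a,b)_17: α=2, u≡1; β=0, v≡1 (mod 17); (1|17)=+1, (1|17)=+1; sign (−1)^0·+1^0·+1^2 = +1.
(a,b)_2: α=-17, β=-6; u≡3, v≡7 (mod 8); ε(u)ε(v)=1·1, αω(v)=-17·0, βω(u)=-6·1; sum ≡ 1  ⇒  -1.
(a,b)_23: α=3, u≡1; β=2, v≡12 (mod 23); (1|23)=+1, (12|23)=+1; sign (−1)^0·+1^2·+1^3 = +1.
(a,b)_31: α=2, u≡22; β=1, v≡5 (mod 31); (22|31)=-1, (5|31)=+1; sign (−1)^0·-1^1·+1^2 = -1.
(a,b)_19: α=6, u≡3; β=4, v≡16 (mod 19); (3|19)=-1, (16|19)=+1; sign (−1)^0·-1^4·+1^6 = +1.
(a,b)_∞: sgn(-4186)=−, sgn(1271)=+, so +1.
(a,b)_3: α=-6, u≡2; β=-4, v≡2 (mod 3); (2|3)=-1, (2|3)=-1; sign (−1)^0·-1^-4·-1^-6 = +1.
(a,b)_41: α=2, u≡5; β=1, v≡5 (mod 41); (5|41)=+1, (5|41)=+1; sign (−1)^0·+1^1·+1^2 = +1.
|Ram(-4186, 1271)| = 2, even; anisotropic at {2, 31}.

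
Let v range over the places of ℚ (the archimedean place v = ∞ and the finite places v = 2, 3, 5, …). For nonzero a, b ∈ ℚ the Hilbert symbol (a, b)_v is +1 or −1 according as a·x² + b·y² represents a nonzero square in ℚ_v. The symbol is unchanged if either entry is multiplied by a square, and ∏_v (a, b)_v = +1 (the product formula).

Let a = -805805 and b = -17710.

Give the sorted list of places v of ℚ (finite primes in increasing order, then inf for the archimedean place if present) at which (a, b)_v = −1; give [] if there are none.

(a, b) ≡ (-16445, -17710) mod (ℚ^×)²; places V = {2, 5, 7, 11, 13, 23, ∞}.
(a,b)_5: α=1, u≡4; β=1, v≡3 (mod 5); (4|5)=+1, (3|5)=-1; sign (−1)^0·+1^1·-1^1 = -1.
(a,b)_7: α=2, u≡5; β=1, v≡4 (mod 7); (5|7)=-1, (4|7)=+1; sign (−1)^0·-1^1·+1^2 = -1.
(a,b)_∞: sgn(-16445)=−, sgn(-17710)=−, so -1.
(a,b)_2: α=0, β=1; u≡3, v≡1 (mod 8); ε(u)ε(v)=1·0, αω(v)=0·0, βω(u)=1·1; sum ≡ 1  ⇒  -1.
(a,b)_11: α=1, u≡5; β=1, v≡7 (mod 11); (5|11)=+1, (7|11)=-1; sign (−1)^1·+1^1·-1^1 = +1.
(a,b)_13: α=1, u≡12; β=0, v≡9 (mod 13); (12|13)=+1, (9|13)=+1; sign (−1)^0·+1^0·+1^1 = +1.
(a,b)_23: α=1, u≡17; β=1, v≡12 (mod 23); (17|23)=-1, (12|23)=+1; sign (−1)^1·-1^1·+1^1 = +1.
Ram(-16445, -17710) = {2, 5, 7, ∞}; no ℚ_2-point on the conic.

[2, 5, 7, inf]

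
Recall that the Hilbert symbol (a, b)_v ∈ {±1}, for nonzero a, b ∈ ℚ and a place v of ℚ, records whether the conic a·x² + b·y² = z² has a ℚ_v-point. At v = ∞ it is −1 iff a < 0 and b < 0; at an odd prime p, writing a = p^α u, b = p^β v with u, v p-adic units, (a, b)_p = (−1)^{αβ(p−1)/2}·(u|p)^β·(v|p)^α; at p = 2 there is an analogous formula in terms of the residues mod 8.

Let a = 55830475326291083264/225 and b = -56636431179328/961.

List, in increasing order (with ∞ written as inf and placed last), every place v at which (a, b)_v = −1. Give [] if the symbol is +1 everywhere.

[7, 19, 43, 47]

Mod squares: a ≡ 266, b ≡ -883177. Check v ∈ {∞, 2, 3, 5, 7, 11, 13, 19, 23, 31, 43, 47}.
v=7: a=7^3·(≡6), b=7^2·(≡6) mod 7; (6|7)=-1, (6|7)=-1; (−1)^{3·2·3}·(-1)^2·(-1)^3 = -1.
v=∞: 266 > 0 and -883177 < 0  ⇒  (a,b)_∞ = +1.
v=19: a=19^1·(≡12), b=19^1·(≡8) mod 19; (12|19)=-1, (8|19)=-1; (−1)^{1·1·9}·(-1)^1·(-1)^1 = -1.
v=5: a=5^-2·(≡1), b=5^0·(≡2) mod 5; (1|5)=+1, (2|5)=-1; (−1)^{-2·0·2}·(+1)^0·(-1)^-2 = +1.
v=31: a=31^0·(≡28), b=31^-2·(≡29) mod 31; (28|31)=+1, (29|31)=-1; (−1)^{0·-2·15}·(+1)^-2·(-1)^0 = +1.
v=43: a=43^2·(≡28), b=43^1·(≡14) mod 43; (28|43)=-1, (14|43)=+1; (−1)^{2·1·21}·(-1)^1·(+1)^2 = -1.
v=3: a=3^-2·(≡2), b=3^0·(≡2) mod 3; (2|3)=-1, (2|3)=-1; (−1)^{-2·0·1}·(-1)^0·(-1)^-2 = +1.
v=23: a=23^2·(≡16), b=23^1·(≡20) mod 23; (16|23)=+1, (20|23)=-1; (−1)^{2·1·11}·(+1)^1·(-1)^2 = +1.
v=47: a=47^2·(≡23), b=47^1·(≡18) mod 47; (23|47)=-1, (18|47)=+1; (−1)^{2·1·23}·(-1)^1·(+1)^2 = -1.
v=2: v_2(a)=15, v_2(b)=6; units ≡ 5, 7 (mod 8); ε·ε+αω+βω = 0·1+15·0+6·1 ≡ 0  ⇒  (a,b)_2 = +1.
v=13: a=13^0·(≡7), b=13^2·(≡4) mod 13; (7|13)=-1, (4|13)=+1; (−1)^{0·2·6}·(-1)^2·(+1)^0 = +1.
v=11: a=11^2·(≡2), b=11^2·(≡2) mod 11; (2|11)=-1, (2|11)=-1; (−1)^{2·2·5}·(-1)^2·(-1)^2 = +1.
(266, -883177 / ℚ) ramifies at {7, 19, 43, 47}: a division algebra.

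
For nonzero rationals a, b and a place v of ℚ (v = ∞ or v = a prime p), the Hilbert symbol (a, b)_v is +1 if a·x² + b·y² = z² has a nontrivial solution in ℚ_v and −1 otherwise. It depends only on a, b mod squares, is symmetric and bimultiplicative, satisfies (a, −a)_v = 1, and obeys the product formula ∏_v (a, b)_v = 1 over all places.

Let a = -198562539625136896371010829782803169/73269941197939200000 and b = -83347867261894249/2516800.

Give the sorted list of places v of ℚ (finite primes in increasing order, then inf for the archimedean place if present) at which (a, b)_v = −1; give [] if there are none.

[2, 5, 13, inf]

Mod squares: a ≡ -327845, b ≡ -13. Check v ∈ {∞, 2, 3, 5, 7, 11, 13, 17, 19, 29, 37}.
v=3: a=3^-4·(≡1), b=3^0·(≡2) mod 3; (1|3)=+1, (2|3)=-1; (−1)^{-4·0·1}·(+1)^0·(-1)^-4 = +1.
v=29: a=29^3·(≡4), b=29^2·(≡20) mod 29; (4|29)=+1, (20|29)=+1; (−1)^{3·2·14}·(+1)^2·(+1)^3 = +1.
v=2: v_2(a)=-12, v_2(b)=-6; units ≡ 3, 3 (mod 8); ε·ε+αω+βω = 1·1+-12·1+-6·1 ≡ 1  ⇒  (a,b)_2 = -1.
v=∞: -327845 < 0 and -13 < 0  ⇒  (a,b)_∞ = -1.
v=5: a=5^-5·(≡4), b=5^-2·(≡3) mod 5; (4|5)=+1, (3|5)=-1; (−1)^{-5·-2·2}·(+1)^-2·(-1)^-5 = -1.
v=7: a=7^7·(≡2), b=7^4·(≡1) mod 7; (2|7)=+1, (1|7)=+1; (−1)^{7·4·3}·(+1)^4·(+1)^7 = +1.
v=37: a=37^8·(≡27), b=37^2·(≡35) mod 37; (27|37)=+1, (35|37)=-1; (−1)^{8·2·18}·(+1)^2·(-1)^8 = +1.
v=17: a=17^7·(≡5), b=17^4·(≡4) mod 17; (5|17)=-1, (4|17)=+1; (−1)^{7·4·8}·(-1)^4·(+1)^7 = +1.
v=11: a=11^-4·(≡8), b=11^-2·(≡3) mod 11; (8|11)=-1, (3|11)=+1; (−1)^{-4·-2·5}·(-1)^-2·(+1)^-4 = +1.
v=19: a=19^3·(≡16), b=19^2·(≡16) mod 19; (16|19)=+1, (16|19)=+1; (−1)^{3·2·9}·(+1)^2·(+1)^3 = +1.
v=13: a=13^-6·(≡11), b=13^-1·(≡3) mod 13; (11|13)=-1, (3|13)=+1; (−1)^{-6·-1·6}·(-1)^-1·(+1)^-6 = -1.
(-327845, -13 / ℚ) ramifies at {2, 5, 13, ∞}: a division algebra.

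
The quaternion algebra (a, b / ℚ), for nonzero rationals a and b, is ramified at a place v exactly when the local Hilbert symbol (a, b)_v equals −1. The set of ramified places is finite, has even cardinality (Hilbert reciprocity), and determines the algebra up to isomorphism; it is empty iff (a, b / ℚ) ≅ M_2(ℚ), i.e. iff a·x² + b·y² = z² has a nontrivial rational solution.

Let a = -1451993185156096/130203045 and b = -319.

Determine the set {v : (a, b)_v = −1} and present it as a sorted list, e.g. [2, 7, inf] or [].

(a, b) ≡ (-1595, -319) mod (ℚ^×)²; places V = {2, 3, 5, 7, 11, 19, 29, ∞}.
(a,b)_3: α=-12, u≡1; β=0, v≡2 (mod 3); (1|3)=+1, (2|3)=-1; sign (−1)^0·+1^0·-1^-12 = +1.
(a,b)_7: α=-2, u≡1; β=0, v≡3 (mod 7); (1|7)=+1, (3|7)=-1; sign (−1)^0·+1^0·-1^-2 = +1.
(a,b)_∞: sgn(-1595)=−, sgn(-319)=−, so -1.
(a,b)_29: α=3, u≡3; β=1, v≡18 (mod 29); (3|29)=-1, (18|29)=-1; sign (−1)^0·-1^1·-1^3 = +1.
(a,b)_19: α=2, u≡1; β=0, v≡4 (mod 19); (1|19)=+1, (4|19)=+1; sign (−1)^0·+1^0·+1^2 = +1.
(a,b)_2: α=10, β=0; u≡5, v≡1 (mod 8); ε(u)ε(v)=0·0, αω(v)=10·0, βω(u)=0·1; sum ≡ 0  ⇒  +1.
(a,b)_5: α=-1, u≡1; β=0, v≡1 (mod 5); (1|5)=+1, (1|5)=+1; sign (−1)^0·+1^0·+1^-1 = +1.
(a,b)_11: α=5, u≡3; β=1, v≡4 (mod 11); (3|11)=+1, (4|11)=+1; sign (−1)^1·+1^1·+1^5 = -1.
|Ram(-1595, -319)| = 2, even; anisotropic at {11, ∞}.

[11, inf]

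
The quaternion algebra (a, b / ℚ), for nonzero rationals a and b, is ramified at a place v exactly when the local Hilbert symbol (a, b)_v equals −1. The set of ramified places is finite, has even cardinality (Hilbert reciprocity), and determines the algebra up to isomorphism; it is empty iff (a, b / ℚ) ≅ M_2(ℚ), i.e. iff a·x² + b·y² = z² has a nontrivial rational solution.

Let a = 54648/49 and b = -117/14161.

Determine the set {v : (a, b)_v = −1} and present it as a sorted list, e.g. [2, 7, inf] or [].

Mod squares: a ≡ 1518, b ≡ -13. Check v ∈ {∞, 2, 3, 7, 11, 13, 17, 23}.
v=2: v_2(a)=3, v_2(b)=0; units ≡ 7, 3 (mod 8); ε·ε+αω+βω = 1·1+3·1+0·0 ≡ 0  ⇒  (a,b)_2 = +1.
v=7: a=7^-2·(≡6), b=7^-2·(≡1) mod 7; (6|7)=-1, (1|7)=+1; (−1)^{-2·-2·3}·(-1)^-2·(+1)^-2 = +1.
v=11: a=11^1·(≡8), b=11^0·(≡1) mod 11; (8|11)=-1, (1|11)=+1; (−1)^{1·0·5}·(-1)^0·(+1)^1 = +1.
v=∞: 1518 > 0 and -13 < 0  ⇒  (a,b)_∞ = +1.
v=17: a=17^0·(≡12), b=17^-2·(≡16) mod 17; (12|17)=-1, (16|17)=+1; (−1)^{0·-2·8}·(-1)^-2·(+1)^0 = +1.
v=13: a=13^0·(≡10), b=13^1·(≡1) mod 13; (10|13)=+1, (1|13)=+1; (−1)^{0·1·6}·(+1)^1·(+1)^0 = +1.
v=3: a=3^3·(≡2), b=3^2·(≡2) mod 3; (2|3)=-1, (2|3)=-1; (−1)^{3·2·1}·(-1)^2·(-1)^3 = -1.
v=23: a=23^1·(≡10), b=23^0·(≡20) mod 23; (10|23)=-1, (20|23)=-1; (−1)^{1·0·11}·(-1)^0·(-1)^1 = -1.
Ram(1518, -13) = {3, 23}; no ℚ_3-point on the conic.

[3, 23]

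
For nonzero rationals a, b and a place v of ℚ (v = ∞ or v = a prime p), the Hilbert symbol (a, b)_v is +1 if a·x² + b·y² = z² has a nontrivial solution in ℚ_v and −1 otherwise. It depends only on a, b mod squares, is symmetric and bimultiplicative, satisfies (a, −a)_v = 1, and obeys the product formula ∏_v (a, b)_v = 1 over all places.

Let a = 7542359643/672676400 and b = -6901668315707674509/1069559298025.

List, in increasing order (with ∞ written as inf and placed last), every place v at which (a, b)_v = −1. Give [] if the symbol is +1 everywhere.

Mod squares: a ≡ 33, b ≡ -429. Check v ∈ {∞, 2, 3, 5, 7, 11, 13, 17, 19, 23, 29}.
v=17: a=17^-2·(≡2), b=17^-2·(≡9) mod 17; (2|17)=+1, (9|17)=+1; (−1)^{-2·-2·8}·(+1)^-2·(+1)^-2 = +1.
v=13: a=13^2·(≡8), b=13^5·(≡8) mod 13; (8|13)=-1, (8|13)=-1; (−1)^{2·5·6}·(-1)^5·(-1)^2 = -1.
v=23: a=23^-2·(≡20), b=23^-6·(≡3) mod 23; (20|23)=-1, (3|23)=+1; (−1)^{-2·-6·11}·(-1)^-6·(+1)^-2 = +1.
v=29: a=29^2·(≡7), b=29^0·(≡7) mod 29; (7|29)=+1, (7|29)=+1; (−1)^{2·0·14}·(+1)^0·(+1)^2 = +1.
v=11: a=11^-1·(≡5), b=11^3·(≡9) mod 11; (5|11)=+1, (9|11)=+1; (−1)^{-1·3·5}·(+1)^3·(+1)^-1 = -1.
v=7: a=7^2·(≡3), b=7^2·(≡6) mod 7; (3|7)=-1, (6|7)=-1; (−1)^{2·2·3}·(-1)^2·(-1)^2 = +1.
v=19: a=19^2·(≡12), b=19^4·(≡2) mod 19; (12|19)=-1, (2|19)=-1; (−1)^{2·4·9}·(-1)^4·(-1)^2 = +1.
v=∞: 33 > 0 and -429 < 0  ⇒  (a,b)_∞ = +1.
v=5: a=5^-2·(≡3), b=5^-2·(≡1) mod 5; (3|5)=-1, (1|5)=+1; (−1)^{-2·-2·2}·(-1)^-2·(+1)^-2 = +1.
v=2: v_2(a)=-4, v_2(b)=0; units ≡ 1, 3 (mod 8); ε·ε+αω+βω = 0·1+-4·1+0·0 ≡ 0  ⇒  (a,b)_2 = +1.
v=3: a=3^1·(≡2), b=3^7·(≡1) mod 3; (2|3)=-1, (1|3)=+1; (−1)^{1·7·1}·(-1)^7·(+1)^1 = +1.
|Ram(33, -429)| = 2, even; anisotropic at {11, 13}.

[11, 13]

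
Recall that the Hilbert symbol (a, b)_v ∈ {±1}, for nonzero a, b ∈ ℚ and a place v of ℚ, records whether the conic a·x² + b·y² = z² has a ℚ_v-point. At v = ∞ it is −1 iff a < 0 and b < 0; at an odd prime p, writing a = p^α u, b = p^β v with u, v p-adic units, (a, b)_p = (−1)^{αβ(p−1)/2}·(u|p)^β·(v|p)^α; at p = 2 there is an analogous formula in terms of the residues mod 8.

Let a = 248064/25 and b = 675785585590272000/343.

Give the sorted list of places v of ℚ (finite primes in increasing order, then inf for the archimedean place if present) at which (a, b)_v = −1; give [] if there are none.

[3, 7]

(a, b) ≡ (969, 665) mod (ℚ^×)²; places V = {2, 3, 5, 7, 17, 19, ∞}.
(a,b)_17: α=1, u≡5; β=4, v≡9 (mod 17); (5|17)=-1, (9|17)=+1; sign (−1)^0·-1^4·+1^1 = +1.
(a,b)_∞: sgn(969)=+, sgn(665)=+, so +1.
(a,b)_19: α=1, u≡10; β=3, v≡9 (mod 19); (10|19)=-1, (9|19)=+1; sign (−1)^1·-1^3·+1^1 = +1.
(a,b)_5: α=-2, u≡4; β=3, v≡2 (mod 5); (4|5)=+1, (2|5)=-1; sign (−1)^0·+1^3·-1^-2 = +1.
(a,b)_3: α=1, u≡2; β=2, v≡2 (mod 3); (2|3)=-1, (2|3)=-1; sign (−1)^0·-1^2·-1^1 = -1.
(a,b)_7: α=0, u≡3; β=-3, v≡4 (mod 7); (3|7)=-1, (4|7)=+1; sign (−1)^0·-1^-3·+1^0 = -1.
(a,b)_2: α=8, β=20; u≡1, v≡1 (mod 8); ε(u)ε(v)=0·0, αω(v)=8·0, βω(u)=20·0; sum ≡ 0  ⇒  +1.
|Ram(969, 665)| = 2, even; anisotropic at {3, 7}.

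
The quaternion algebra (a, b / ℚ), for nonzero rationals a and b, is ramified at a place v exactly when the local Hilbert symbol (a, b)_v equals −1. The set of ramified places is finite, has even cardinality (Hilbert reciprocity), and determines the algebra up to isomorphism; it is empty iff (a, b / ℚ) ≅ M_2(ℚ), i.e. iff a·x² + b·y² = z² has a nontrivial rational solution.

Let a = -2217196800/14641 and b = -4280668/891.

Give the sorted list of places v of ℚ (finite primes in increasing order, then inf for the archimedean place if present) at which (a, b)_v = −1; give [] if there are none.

[2, 7, 11, inf]

Mod squares: a ≡ -4277, b ≡ -77. Check v ∈ {∞, 2, 3, 5, 7, 11, 13, 17, 23, 47}.
v=5: a=5^2·(≡3), b=5^0·(≡2) mod 5; (3|5)=-1, (2|5)=-1; (−1)^{2·0·2}·(-1)^0·(-1)^2 = +1.
v=13: a=13^1·(≡10), b=13^0·(≡9) mod 13; (10|13)=+1, (9|13)=+1; (−1)^{1·0·6}·(+1)^0·(+1)^1 = +1.
v=11: a=11^-4·(≡6), b=11^-1·(≡1) mod 11; (6|11)=-1, (1|11)=+1; (−1)^{-4·-1·5}·(-1)^-1·(+1)^-4 = -1.
v=7: a=7^1·(≡3), b=7^1·(≡5) mod 7; (3|7)=-1, (5|7)=-1; (−1)^{1·1·3}·(-1)^1·(-1)^1 = -1.
v=3: a=3^4·(≡1), b=3^-4·(≡1) mod 3; (1|3)=+1, (1|3)=+1; (−1)^{4·-4·1}·(+1)^-4·(+1)^4 = +1.
v=23: a=23^0·(≡2), b=23^2·(≡7) mod 23; (2|23)=+1, (7|23)=-1; (−1)^{0·2·11}·(+1)^2·(-1)^0 = +1.
v=47: a=47^1·(≡34), b=47^0·(≡1) mod 47; (34|47)=+1, (1|47)=+1; (−1)^{1·0·23}·(+1)^0·(+1)^1 = +1.
v=2: v_2(a)=8, v_2(b)=2; units ≡ 3, 3 (mod 8); ε·ε+αω+βω = 1·1+8·1+2·1 ≡ 1  ⇒  (a,b)_2 = -1.
v=∞: -4277 < 0 and -77 < 0  ⇒  (a,b)_∞ = -1.
v=17: a=17^0·(≡12), b=17^2·(≡9) mod 17; (12|17)=-1, (9|17)=+1; (−1)^{0·2·8}·(-1)^2·(+1)^0 = +1.
|Ram(-4277, -77)| = 4, even; anisotropic at {2, 7, 11, ∞}.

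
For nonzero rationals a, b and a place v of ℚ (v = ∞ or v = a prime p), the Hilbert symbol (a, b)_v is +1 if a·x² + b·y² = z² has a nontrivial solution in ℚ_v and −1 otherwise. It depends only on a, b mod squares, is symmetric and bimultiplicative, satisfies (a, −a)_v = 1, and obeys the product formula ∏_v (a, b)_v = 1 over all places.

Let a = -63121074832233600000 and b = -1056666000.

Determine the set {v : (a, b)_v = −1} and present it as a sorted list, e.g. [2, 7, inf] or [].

(a, b) ≡ (-1365, -2641665) mod (ℚ^×)²; places V = {2, 3, 5, 7, 13, 19, 23, 29, 31, ∞}.
(a,b)_13: α=3, u≡4; β=1, v≡6 (mod 13); (4|13)=+1, (6|13)=-1; sign (−1)^0·+1^1·-1^3 = -1.
(a,b)_7: α=1, u≡4; β=0, v≡2 (mod 7); (4|7)=+1, (2|7)=+1; sign (−1)^0·+1^0·+1^1 = +1.
(a,b)_∞: sgn(-1365)=−, sgn(-2641665)=−, so -1.
(a,b)_19: α=0, u≡8; β=1, v≡7 (mod 19); (8|19)=-1, (7|19)=+1; sign (−1)^0·-1^1·+1^0 = -1.
(a,b)_3: α=1, u≡1; β=1, v≡2 (mod 3); (1|3)=+1, (2|3)=-1; sign (−1)^1·+1^1·-1^1 = +1.
(a,b)_23: α=2, u≡17; β=1, v≡17 (mod 23); (17|23)=-1, (17|23)=-1; sign (−1)^0·-1^1·-1^2 = -1.
(a,b)_5: α=5, u≡3; β=3, v≡2 (mod 5); (3|5)=-1, (2|5)=-1; sign (−1)^0·-1^3·-1^5 = +1.
(a,b)_2: α=10, β=4; u≡3, v≡7 (mod 8); ε(u)ε(v)=1·1, αω(v)=10·0, βω(u)=4·1; sum ≡ 1  ⇒  -1.
(a,b)_29: α=2, u≡10; β=0, v≡11 (mod 29); (10|29)=-1, (11|29)=-1; sign (−1)^0·-1^0·-1^2 = +1.
(a,b)_31: α=2, u≡29; β=1, v≡19 (mod 31); (29|31)=-1, (19|31)=+1; sign (−1)^0·-1^1·+1^2 = -1.
|Ram(-1365, -2641665)| = 6, even; anisotropic at {2, 13, 19, 23, 31, ∞}.

[2, 13, 19, 23, 31, inf]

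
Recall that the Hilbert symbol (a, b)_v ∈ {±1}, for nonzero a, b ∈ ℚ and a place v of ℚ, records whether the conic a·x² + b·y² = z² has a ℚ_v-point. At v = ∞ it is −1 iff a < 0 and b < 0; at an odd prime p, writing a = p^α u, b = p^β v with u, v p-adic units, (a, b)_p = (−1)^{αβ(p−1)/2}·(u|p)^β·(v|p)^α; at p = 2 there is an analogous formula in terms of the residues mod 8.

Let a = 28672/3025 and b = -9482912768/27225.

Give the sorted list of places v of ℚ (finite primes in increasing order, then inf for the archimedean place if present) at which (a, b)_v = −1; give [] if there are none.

Mod squares: a ≡ 7, b ≡ -3857. Check v ∈ {∞, 2, 3, 5, 7, 11, 19, 29}.
v=5: a=5^-2·(≡2), b=5^-2·(≡3) mod 5; (2|5)=-1, (3|5)=-1; (−1)^{-2·-2·2}·(-1)^-2·(-1)^-2 = +1.
v=2: v_2(a)=12, v_2(b)=10; units ≡ 7, 7 (mod 8); ε·ε+αω+βω = 1·1+12·0+10·0 ≡ 1  ⇒  (a,b)_2 = -1.
v=11: a=11^-2·(≡2), b=11^-2·(≡9) mod 11; (2|11)=-1, (9|11)=+1; (−1)^{-2·-2·5}·(-1)^-2·(+1)^-2 = +1.
v=∞: 7 > 0 and -3857 < 0  ⇒  (a,b)_∞ = +1.
v=3: a=3^0·(≡1), b=3^-2·(≡1) mod 3; (1|3)=+1, (1|3)=+1; (−1)^{0·-2·1}·(+1)^-2·(+1)^0 = +1.
v=29: a=29^0·(≡28), b=29^1·(≡21) mod 29; (28|29)=+1, (21|29)=-1; (−1)^{0·1·14}·(+1)^1·(-1)^0 = +1.
v=7: a=7^1·(≡1), b=7^5·(≡2) mod 7; (1|7)=+1, (2|7)=+1; (−1)^{1·5·3}·(+1)^5·(+1)^1 = -1.
v=19: a=19^0·(≡5), b=19^1·(≡4) mod 19; (5|19)=+1, (4|19)=+1; (−1)^{0·1·9}·(+1)^1·(+1)^0 = +1.
|Ram(7, -3857)| = 2, even; anisotropic at {2, 7}.

[2, 7]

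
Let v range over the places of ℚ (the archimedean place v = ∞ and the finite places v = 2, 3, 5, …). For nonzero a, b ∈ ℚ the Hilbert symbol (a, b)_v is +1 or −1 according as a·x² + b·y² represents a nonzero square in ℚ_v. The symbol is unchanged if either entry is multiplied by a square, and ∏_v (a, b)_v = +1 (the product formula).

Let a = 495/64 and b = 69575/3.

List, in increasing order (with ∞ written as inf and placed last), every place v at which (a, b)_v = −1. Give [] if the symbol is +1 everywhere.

[]

Mod squares: a ≡ 55, b ≡ 69. Check v ∈ {∞, 2, 3, 5, 11, 23}.
v=5: a=5^1·(≡1), b=5^2·(≡1) mod 5; (1|5)=+1, (1|5)=+1; (−1)^{1·2·2}·(+1)^2·(+1)^1 = +1.
v=11: a=11^1·(≡5), b=11^2·(≡1) mod 11; (5|11)=+1, (1|11)=+1; (−1)^{1·2·5}·(+1)^2·(+1)^1 = +1.
v=3: a=3^2·(≡1), b=3^-1·(≡2) mod 3; (1|3)=+1, (2|3)=-1; (−1)^{2·-1·1}·(+1)^-1·(-1)^2 = +1.
v=23: a=23^0·(≡16), b=23^1·(≡4) mod 23; (16|23)=+1, (4|23)=+1; (−1)^{0·1·11}·(+1)^1·(+1)^0 = +1.
v=∞: 55 > 0 and 69 > 0  ⇒  (a,b)_∞ = +1.
v=2: v_2(a)=-6, v_2(b)=0; units ≡ 7, 5 (mod 8); ε·ε+αω+βω = 1·0+-6·1+0·0 ≡ 0  ⇒  (a,b)_2 = +1.
Ram(a, b) = ∅: the form 55·x² + 69·y² − z² is isotropic over every ℚ_v, so by Hasse–Minkowski it is isotropic over ℚ.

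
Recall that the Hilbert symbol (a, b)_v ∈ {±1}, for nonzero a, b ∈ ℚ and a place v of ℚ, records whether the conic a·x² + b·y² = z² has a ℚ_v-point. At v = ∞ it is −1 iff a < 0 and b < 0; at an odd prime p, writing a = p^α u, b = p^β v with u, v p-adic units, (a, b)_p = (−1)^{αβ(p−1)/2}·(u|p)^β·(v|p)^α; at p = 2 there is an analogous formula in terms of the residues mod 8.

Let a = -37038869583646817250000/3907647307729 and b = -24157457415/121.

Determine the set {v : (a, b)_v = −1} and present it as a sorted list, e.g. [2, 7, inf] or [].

[7, inf]

(a, b) ≡ (-21, -15) mod (ℚ^×)²; places V = {2, 3, 5, 7, 11, 13, 17, 23, 31, ∞}.
(a,b)_3: α=5, u≡2; β=5, v≡1 (mod 3); (2|3)=-1, (1|3)=+1; sign (−1)^1·-1^5·+1^5 = +1.
(a,b)_11: α=-4, u≡3; β=-2, v≡8 (mod 11); (3|11)=+1, (8|11)=-1; sign (−1)^0·+1^-2·-1^-4 = +1.
(a,b)_5: α=6, u≡4; β=1, v≡2 (mod 5); (4|5)=+1, (2|5)=-1; sign (−1)^0·+1^1·-1^6 = +1.
(a,b)_23: α=2, u≡3; β=0, v≡6 (mod 23); (3|23)=+1, (6|23)=+1; sign (−1)^0·+1^0·+1^2 = +1.
(a,b)_13: α=4, u≡8; β=2, v≡8 (mod 13); (8|13)=-1, (8|13)=-1; sign (−1)^0·-1^2·-1^4 = +1.
(a,b)_∞: sgn(-21)=−, sgn(-15)=−, so -1.
(a,b)_17: α=-2, u≡13; β=0, v≡2 (mod 17); (13|17)=+1, (2|17)=+1; sign (−1)^0·+1^0·+1^-2 = +1.
(a,b)_31: α=-4, u≡1; β=0, v≡19 (mod 31); (1|31)=+1, (19|31)=+1; sign (−1)^0·+1^0·+1^-4 = +1.
(a,b)_2: α=4, β=0; u≡3, v≡1 (mod 8); ε(u)ε(v)=1·0, αω(v)=4·0, βω(u)=0·1; sum ≡ 0  ⇒  +1.
(a,b)_7: α=9, u≡4; β=6, v≡5 (mod 7); (4|7)=+1, (5|7)=-1; sign (−1)^0·+1^6·-1^9 = -1.
(-21, -15 / ℚ) ramifies at {7, ∞}: a division algebra.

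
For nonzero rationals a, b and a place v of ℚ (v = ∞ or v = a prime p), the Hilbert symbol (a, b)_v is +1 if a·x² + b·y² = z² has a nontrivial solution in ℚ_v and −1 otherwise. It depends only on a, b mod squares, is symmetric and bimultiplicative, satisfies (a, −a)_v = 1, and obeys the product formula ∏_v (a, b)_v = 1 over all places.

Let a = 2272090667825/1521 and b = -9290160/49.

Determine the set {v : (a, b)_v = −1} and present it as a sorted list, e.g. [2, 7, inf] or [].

(a, b) ≡ (17, -64515) mod (ℚ^×)²; places V = {2, 3, 5, 7, 11, 13, 17, 23, ∞}.
(a,b)_5: α=2, u≡3; β=1, v≡2 (mod 5); (3|5)=-1, (2|5)=-1; sign (−1)^0·-1^1·-1^2 = -1.
(a,b)_13: α=-2, u≡12; β=0, v≡3 (mod 13); (12|13)=+1, (3|13)=+1; sign (−1)^0·+1^0·+1^-2 = +1.
(a,b)_7: α=0, u≡3; β=-2, v≡2 (mod 7); (3|7)=-1, (2|7)=+1; sign (−1)^0·-1^-2·+1^0 = +1.
(a,b)_2: α=0, β=4; u≡1, v≡5 (mod 8); ε(u)ε(v)=0·0, αω(v)=0·1, βω(u)=4·0; sum ≡ 0  ⇒  +1.
(a,b)_∞: sgn(17)=+, sgn(-64515)=−, so +1.
(a,b)_11: α=2, u≡10; β=1, v≡4 (mod 11); (10|11)=-1, (4|11)=+1; sign (−1)^0·-1^1·+1^2 = -1.
(a,b)_23: α=2, u≡15; β=1, v≡2 (mod 23); (15|23)=-1, (2|23)=+1; sign (−1)^0·-1^1·+1^2 = -1.
(a,b)_3: α=-2, u≡2; β=3, v≡2 (mod 3); (2|3)=-1, (2|3)=-1; sign (−1)^0·-1^3·-1^-2 = -1.
(a,b)_17: α=5, u≡4; β=1, v≡16 (mod 17); (4|17)=+1, (16|17)=+1; sign (−1)^0·+1^1·+1^5 = +1.
(17, -64515 / ℚ) ramifies at {3, 5, 11, 23}: a division algebra.

[3, 5, 11, 23]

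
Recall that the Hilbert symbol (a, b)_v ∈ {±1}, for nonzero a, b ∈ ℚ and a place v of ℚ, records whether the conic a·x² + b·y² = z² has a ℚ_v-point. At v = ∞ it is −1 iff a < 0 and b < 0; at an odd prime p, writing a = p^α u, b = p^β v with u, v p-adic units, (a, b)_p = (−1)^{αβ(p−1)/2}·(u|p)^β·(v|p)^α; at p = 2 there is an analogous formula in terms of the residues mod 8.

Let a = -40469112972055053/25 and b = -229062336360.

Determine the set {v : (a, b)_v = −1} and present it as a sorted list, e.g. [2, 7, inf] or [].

Mod squares: a ≡ -7293, b ≡ -9690. Check v ∈ {∞, 2, 3, 5, 11, 13, 17, 19}.
v=2: v_2(a)=0, v_2(b)=3; units ≡ 3, 3 (mod 8); ε·ε+αω+βω = 1·1+0·1+3·1 ≡ 0  ⇒  (a,b)_2 = +1.
v=11: a=11^3·(≡10), b=11^2·(≡4) mod 11; (10|11)=-1, (4|11)=+1; (−1)^{3·2·5}·(-1)^2·(+1)^3 = +1.
v=5: a=5^-2·(≡2), b=5^1·(≡3) mod 5; (2|5)=-1, (3|5)=-1; (−1)^{-2·1·2}·(-1)^1·(-1)^-2 = -1.
v=19: a=19^2·(≡18), b=19^1·(≡12) mod 19; (18|19)=-1, (12|19)=-1; (−1)^{2·1·9}·(-1)^1·(-1)^2 = -1.
v=17: a=17^5·(≡2), b=17^3·(≡4) mod 17; (2|17)=+1, (4|17)=+1; (−1)^{5·3·8}·(+1)^3·(+1)^5 = +1.
v=3: a=3^3·(≡2), b=3^1·(≡1) mod 3; (2|3)=-1, (1|3)=+1; (−1)^{3·1·1}·(-1)^1·(+1)^3 = +1.
v=13: a=13^3·(≡6), b=13^2·(≡7) mod 13; (6|13)=-1, (7|13)=-1; (−1)^{3·2·6}·(-1)^2·(-1)^3 = -1.
v=∞: -7293 < 0 and -9690 < 0  ⇒  (a,b)_∞ = -1.
Ram(-7293, -9690) = {5, 13, 19, ∞}; no ℚ_5-point on the conic.

[5, 13, 19, inf]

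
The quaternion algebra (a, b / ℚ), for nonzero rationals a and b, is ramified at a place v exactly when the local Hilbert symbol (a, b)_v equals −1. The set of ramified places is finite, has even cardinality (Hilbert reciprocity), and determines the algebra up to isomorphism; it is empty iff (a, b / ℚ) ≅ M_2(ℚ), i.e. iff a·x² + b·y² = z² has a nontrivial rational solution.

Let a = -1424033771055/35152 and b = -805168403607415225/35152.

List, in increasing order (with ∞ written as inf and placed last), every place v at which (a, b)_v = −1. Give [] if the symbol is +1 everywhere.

(a, b) ≡ (-2471235, -13) mod (ℚ^×)²; places V = {2, 3, 5, 7, 13, 17, 19, 23, 29, ∞}.
(a,b)_2: α=-4, β=-4; u≡5, v≡3 (mod 8); ε(u)ε(v)=0·1, αω(v)=-4·1, βω(u)=-4·1; sum ≡ 0  ⇒  +1.
(a,b)_7: α=2, u≡5; β=4, v≡2 (mod 7); (5|7)=-1, (2|7)=+1; sign (−1)^0·-1^4·+1^2 = +1.
(a,b)_3: α=1, u≡1; β=0, v≡2 (mod 3); (1|3)=+1, (2|3)=-1; sign (−1)^0·+1^0·-1^1 = -1.
(a,b)_17: α=2, u≡16; β=4, v≡2 (mod 17); (16|17)=+1, (2|17)=+1; sign (−1)^0·+1^4·+1^2 = +1.
(a,b)_19: α=1, u≡4; β=2, v≡5 (mod 19); (4|19)=+1, (5|19)=+1; sign (−1)^0·+1^2·+1^1 = +1.
(a,b)_5: α=1, u≡2; β=2, v≡3 (mod 5); (2|5)=-1, (3|5)=-1; sign (−1)^0·-1^2·-1^1 = -1.
(a,b)_29: α=1, u≡6; β=2, v≡5 (mod 29); (6|29)=+1, (5|29)=+1; sign (−1)^0·+1^2·+1^1 = +1.
(a,b)_23: α=3, u≡7; β=2, v≡5 (mod 23); (7|23)=-1, (5|23)=-1; sign (−1)^0·-1^2·-1^3 = -1.
(a,b)_13: α=-3, u≡9; β=-3, v≡4 (mod 13); (9|13)=+1, (4|13)=+1; sign (−1)^0·+1^-3·+1^-3 = +1.
(a,b)_∞: sgn(-2471235)=−, sgn(-13)=−, so -1.
(-2471235, -13 / ℚ) ramifies at {3, 5, 23, ∞}: a division algebra.

[3, 5, 23, inf]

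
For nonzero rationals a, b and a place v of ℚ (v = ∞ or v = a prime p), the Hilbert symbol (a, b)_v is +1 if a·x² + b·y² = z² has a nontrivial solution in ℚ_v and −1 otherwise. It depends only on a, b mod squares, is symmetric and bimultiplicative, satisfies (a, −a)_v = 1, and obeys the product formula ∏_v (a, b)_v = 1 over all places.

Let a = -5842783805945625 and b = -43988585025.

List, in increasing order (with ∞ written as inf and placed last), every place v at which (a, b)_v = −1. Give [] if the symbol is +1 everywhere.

Mod squares: a ≡ -2737, b ≡ -561. Check v ∈ {∞, 2, 3, 5, 7, 11, 17, 23}.
v=23: a=23^3·(≡19), b=23^2·(≡21) mod 23; (19|23)=-1, (21|23)=-1; (−1)^{3·2·11}·(-1)^2·(-1)^3 = -1.
v=3: a=3^2·(≡2), b=3^1·(≡2) mod 3; (2|3)=-1, (2|3)=-1; (−1)^{2·1·1}·(-1)^1·(-1)^2 = -1.
v=2: v_2(a)=0, v_2(b)=0; units ≡ 7, 7 (mod 8); ε·ε+αω+βω = 1·1+0·0+0·0 ≡ 1  ⇒  (a,b)_2 = -1.
v=5: a=5^4·(≡2), b=5^2·(≡4) mod 5; (2|5)=-1, (4|5)=+1; (−1)^{4·2·2}·(-1)^2·(+1)^4 = +1.
v=7: a=7^3·(≡1), b=7^2·(≡3) mod 7; (1|7)=+1, (3|7)=-1; (−1)^{3·2·3}·(+1)^2·(-1)^3 = -1.
v=∞: -2737 < 0 and -561 < 0  ⇒  (a,b)_∞ = -1.
v=11: a=11^4·(≡7), b=11^3·(≡5) mod 11; (7|11)=-1, (5|11)=+1; (−1)^{4·3·5}·(-1)^3·(+1)^4 = -1.
v=17: a=17^1·(≡16), b=17^1·(≡4) mod 17; (16|17)=+1, (4|17)=+1; (−1)^{1·1·8}·(+1)^1·(+1)^1 = +1.
|Ram(-2737, -561)| = 6, even; anisotropic at {2, 3, 7, 11, 23, ∞}.

[2, 3, 7, 11, 23, inf]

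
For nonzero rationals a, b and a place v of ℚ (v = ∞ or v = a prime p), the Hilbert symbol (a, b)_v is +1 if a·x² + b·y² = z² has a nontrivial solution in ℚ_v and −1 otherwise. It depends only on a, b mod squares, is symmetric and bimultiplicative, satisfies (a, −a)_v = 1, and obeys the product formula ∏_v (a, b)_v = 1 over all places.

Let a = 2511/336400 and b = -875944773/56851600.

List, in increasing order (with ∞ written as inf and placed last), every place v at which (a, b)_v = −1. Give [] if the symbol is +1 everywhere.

Mod squares: a ≡ 31, b ≡ -93. Check v ∈ {∞, 2, 3, 5, 11, 13, 29, 31}.
v=11: a=11^0·(≡4), b=11^2·(≡10) mod 11; (4|11)=+1, (10|11)=-1; (−1)^{0·2·5}·(+1)^2·(-1)^0 = +1.
v=31: a=31^1·(≡1), b=31^3·(≡25) mod 31; (1|31)=+1, (25|31)=+1; (−1)^{1·3·15}·(+1)^3·(+1)^1 = -1.
v=29: a=29^-2·(≡2), b=29^-2·(≡24) mod 29; (2|29)=-1, (24|29)=+1; (−1)^{-2·-2·14}·(-1)^-2·(+1)^-2 = +1.
v=3: a=3^4·(≡1), b=3^5·(≡2) mod 3; (1|3)=+1, (2|3)=-1; (−1)^{4·5·1}·(+1)^5·(-1)^4 = +1.
v=13: a=13^0·(≡11), b=13^-2·(≡2) mod 13; (11|13)=-1, (2|13)=-1; (−1)^{0·-2·6}·(-1)^-2·(-1)^0 = +1.
v=∞: 31 > 0 and -93 < 0  ⇒  (a,b)_∞ = +1.
v=2: v_2(a)=-4, v_2(b)=-4; units ≡ 7, 3 (mod 8); ε·ε+αω+βω = 1·1+-4·1+-4·0 ≡ 1  ⇒  (a,b)_2 = -1.
v=5: a=5^-2·(≡1), b=5^-2·(≡3) mod 5; (1|5)=+1, (3|5)=-1; (−1)^{-2·-2·2}·(+1)^-2·(-1)^-2 = +1.
|Ram(31, -93)| = 2, even; anisotropic at {2, 31}.

[2, 31]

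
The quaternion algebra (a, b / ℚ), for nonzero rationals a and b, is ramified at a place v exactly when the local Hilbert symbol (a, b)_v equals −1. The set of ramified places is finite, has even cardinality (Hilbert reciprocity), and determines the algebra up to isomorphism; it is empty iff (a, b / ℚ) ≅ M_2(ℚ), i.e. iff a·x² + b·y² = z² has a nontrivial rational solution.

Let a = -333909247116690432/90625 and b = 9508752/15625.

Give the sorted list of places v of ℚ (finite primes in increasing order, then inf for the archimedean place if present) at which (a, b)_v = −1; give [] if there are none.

Mod squares: a ≡ -103385, b ≡ 7337. Check v ∈ {∞, 2, 3, 5, 11, 23, 29, 31}.
v=∞: -103385 < 0 and 7337 > 0  ⇒  (a,b)_∞ = +1.
v=31: a=31^1·(≡21), b=31^0·(≡29) mod 31; (21|31)=-1, (29|31)=-1; (−1)^{1·0·15}·(-1)^0·(-1)^1 = -1.
v=29: a=29^-1·(≡14), b=29^1·(≡17) mod 29; (14|29)=-1, (17|29)=-1; (−1)^{-1·1·14}·(-1)^1·(-1)^-1 = +1.
v=3: a=3^10·(≡1), b=3^4·(≡2) mod 3; (1|3)=+1, (2|3)=-1; (−1)^{10·4·1}·(+1)^4·(-1)^10 = +1.
v=5: a=5^-5·(≡2), b=5^-6·(≡2) mod 5; (2|5)=-1, (2|5)=-1; (−1)^{-5·-6·2}·(-1)^-6·(-1)^-5 = -1.
v=23: a=23^3·(≡18), b=23^1·(≡20) mod 23; (18|23)=+1, (20|23)=-1; (−1)^{3·1·11}·(+1)^1·(-1)^3 = +1.
v=11: a=11^4·(≡5), b=11^1·(≡6) mod 11; (5|11)=+1, (6|11)=-1; (−1)^{4·1·5}·(+1)^1·(-1)^4 = +1.
v=2: v_2(a)=10, v_2(b)=4; units ≡ 7, 1 (mod 8); ε·ε+αω+βω = 1·0+10·0+4·0 ≡ 0  ⇒  (a,b)_2 = +1.
(-103385, 7337 / ℚ) ramifies at {5, 31}: a division algebra.

[5, 31]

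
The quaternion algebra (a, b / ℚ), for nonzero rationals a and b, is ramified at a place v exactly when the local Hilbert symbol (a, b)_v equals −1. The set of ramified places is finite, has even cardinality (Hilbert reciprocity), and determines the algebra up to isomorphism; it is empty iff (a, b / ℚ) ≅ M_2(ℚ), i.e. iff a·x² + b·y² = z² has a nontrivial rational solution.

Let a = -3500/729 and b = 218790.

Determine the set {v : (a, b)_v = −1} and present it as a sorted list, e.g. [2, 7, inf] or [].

Mod squares: a ≡ -35, b ≡ 24310. Check v ∈ {∞, 2, 3, 5, 7, 11, 13, 17}.
v=∞: -35 < 0 and 24310 > 0  ⇒  (a,b)_∞ = +1.
v=13: a=13^0·(≡10), b=13^1·(≡8) mod 13; (10|13)=+1, (8|13)=-1; (−1)^{0·1·6}·(+1)^1·(-1)^0 = +1.
v=7: a=7^1·(≡4), b=7^0·(≡5) mod 7; (4|7)=+1, (5|7)=-1; (−1)^{1·0·3}·(+1)^0·(-1)^1 = -1.
v=17: a=17^0·(≡16), b=17^1·(≡1) mod 17; (16|17)=+1, (1|17)=+1; (−1)^{0·1·8}·(+1)^1·(+1)^0 = +1.
v=11: a=11^0·(≡3), b=11^1·(≡2) mod 11; (3|11)=+1, (2|11)=-1; (−1)^{0·1·5}·(+1)^1·(-1)^0 = +1.
v=5: a=5^3·(≡3), b=5^1·(≡3) mod 5; (3|5)=-1, (3|5)=-1; (−1)^{3·1·2}·(-1)^1·(-1)^3 = +1.
v=2: v_2(a)=2, v_2(b)=1; units ≡ 5, 3 (mod 8); ε·ε+αω+βω = 0·1+2·1+1·1 ≡ 1  ⇒  (a,b)_2 = -1.
v=3: a=3^-6·(≡1), b=3^2·(≡1) mod 3; (1|3)=+1, (1|3)=+1; (−1)^{-6·2·1}·(+1)^2·(+1)^-6 = +1.
|Ram(-35, 24310)| = 2, even; anisotropic at {2, 7}.

[2, 7]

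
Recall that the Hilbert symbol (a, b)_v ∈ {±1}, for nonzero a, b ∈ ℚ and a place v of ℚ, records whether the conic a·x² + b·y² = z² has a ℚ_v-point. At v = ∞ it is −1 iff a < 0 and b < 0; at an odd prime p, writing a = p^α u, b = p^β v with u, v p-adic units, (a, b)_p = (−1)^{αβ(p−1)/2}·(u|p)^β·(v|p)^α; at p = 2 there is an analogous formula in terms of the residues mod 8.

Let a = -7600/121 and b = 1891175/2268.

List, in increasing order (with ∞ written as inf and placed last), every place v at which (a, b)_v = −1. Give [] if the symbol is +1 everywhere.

Mod squares: a ≡ -19, b ≡ 1001. Check v ∈ {∞, 2, 3, 5, 7, 11, 13, 19, 23}.
v=7: a=7^0·(≡1), b=7^-1·(≡3) mod 7; (1|7)=+1, (3|7)=-1; (−1)^{0·-1·3}·(+1)^-1·(-1)^0 = +1.
v=19: a=19^1·(≡8), b=19^0·(≡15) mod 19; (8|19)=-1, (15|19)=-1; (−1)^{1·0·9}·(-1)^0·(-1)^1 = -1.
v=∞: -19 < 0 and 1001 > 0  ⇒  (a,b)_∞ = +1.
v=2: v_2(a)=4, v_2(b)=-2; units ≡ 5, 1 (mod 8); ε·ε+αω+βω = 0·0+4·0+-2·1 ≡ 0  ⇒  (a,b)_2 = +1.
v=11: a=11^-2·(≡1), b=11^1·(≡3) mod 11; (1|11)=+1, (3|11)=+1; (−1)^{-2·1·5}·(+1)^1·(+1)^-2 = +1.
v=3: a=3^0·(≡2), b=3^-4·(≡2) mod 3; (2|3)=-1, (2|3)=-1; (−1)^{0·-4·1}·(-1)^-4·(-1)^0 = +1.
v=13: a=13^0·(≡11), b=13^1·(≡3) mod 13; (11|13)=-1, (3|13)=+1; (−1)^{0·1·6}·(-1)^1·(+1)^0 = -1.
v=23: a=23^0·(≡6), b=23^2·(≡4) mod 23; (6|23)=+1, (4|23)=+1; (−1)^{0·2·11}·(+1)^2·(+1)^0 = +1.
v=5: a=5^2·(≡1), b=5^2·(≡4) mod 5; (1|5)=+1, (4|5)=+1; (−1)^{2·2·2}·(+1)^2·(+1)^2 = +1.
(-19, 1001 / ℚ) ramifies at {13, 19}: a division algebra.

[13, 19]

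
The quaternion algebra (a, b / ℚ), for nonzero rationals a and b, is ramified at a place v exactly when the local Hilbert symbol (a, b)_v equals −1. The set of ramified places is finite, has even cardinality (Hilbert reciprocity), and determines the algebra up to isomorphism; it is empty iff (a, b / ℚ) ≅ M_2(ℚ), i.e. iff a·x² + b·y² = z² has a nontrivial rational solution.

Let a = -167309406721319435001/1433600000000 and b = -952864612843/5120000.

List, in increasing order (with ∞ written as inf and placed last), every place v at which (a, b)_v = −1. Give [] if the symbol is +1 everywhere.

Mod squares: a ≡ -14, b ≡ -374. Check v ∈ {∞, 2, 3, 5, 7, 11, 13, 17, 19}.
v=3: a=3^2·(≡1), b=3^0·(≡1) mod 3; (1|3)=+1, (1|3)=+1; (−1)^{2·0·1}·(+1)^0·(+1)^2 = +1.
v=13: a=13^2·(≡10), b=13^2·(≡9) mod 13; (10|13)=+1, (9|13)=+1; (−1)^{2·2·6}·(+1)^2·(+1)^2 = +1.
v=19: a=19^4·(≡6), b=19^2·(≡16) mod 19; (6|19)=+1, (16|19)=+1; (−1)^{4·2·9}·(+1)^2·(+1)^4 = +1.
v=5: a=5^-8·(≡4), b=5^-4·(≡1) mod 5; (4|5)=+1, (1|5)=+1; (−1)^{-8·-4·2}·(+1)^-4·(+1)^-8 = +1.
v=∞: -14 < 0 and -374 < 0  ⇒  (a,b)_∞ = -1.
v=17: a=17^8·(≡7), b=17^5·(≡14) mod 17; (7|17)=-1, (14|17)=-1; (−1)^{8·5·8}·(-1)^5·(-1)^8 = -1.
v=7: a=7^-1·(≡5), b=7^0·(≡1) mod 7; (5|7)=-1, (1|7)=+1; (−1)^{-1·0·3}·(-1)^0·(+1)^-1 = +1.
v=2: v_2(a)=-19, v_2(b)=-13; units ≡ 1, 5 (mod 8); ε·ε+αω+βω = 0·0+-19·1+-13·0 ≡ 1  ⇒  (a,b)_2 = -1.
v=11: a=11^2·(≡6), b=11^1·(≡6) mod 11; (6|11)=-1, (6|11)=-1; (−1)^{2·1·5}·(-1)^1·(-1)^2 = -1.
|Ram(-14, -374)| = 4, even; anisotropic at {2, 11, 17, ∞}.

[2, 11, 17, inf]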